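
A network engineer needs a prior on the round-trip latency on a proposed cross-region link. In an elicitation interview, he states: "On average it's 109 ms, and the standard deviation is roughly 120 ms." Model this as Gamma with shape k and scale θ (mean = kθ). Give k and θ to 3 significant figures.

k ≈ 0.825, θ ≈ 132

For Gamma(k, scale θ): mean = kθ, variance = kθ², so CV = 1/√k.
CV = SD/mean = 120/109 = 1.101, hence k = 1/CV² = 0.825.
Then θ = mean/k = 109/0.825 = 132.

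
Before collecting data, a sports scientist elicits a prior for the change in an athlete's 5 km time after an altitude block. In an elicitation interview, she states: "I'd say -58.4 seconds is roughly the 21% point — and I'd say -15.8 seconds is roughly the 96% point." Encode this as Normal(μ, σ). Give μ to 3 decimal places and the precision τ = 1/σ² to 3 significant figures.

The p-quantile of Normal(μ,σ) is μ + z_p·σ, with z_{0.21} = -0.8064 and z_{0.96} = 1.751.
Eliminate σ: μ = (z₂·x₁ − z₁·x₂)/(z₂ − z₁) = (1.751·-58.4 − (-0.8064)·-15.8)/2.557 = -44.965.
Then σ = (x₂ − x₁)/(z₂ − z₁) = (-15.8 − -58.4)/2.557 = 16.659.
Precision τ = 1/σ² = 1/16.66² = 0.0036.

μ = -44.965, τ = 0.0036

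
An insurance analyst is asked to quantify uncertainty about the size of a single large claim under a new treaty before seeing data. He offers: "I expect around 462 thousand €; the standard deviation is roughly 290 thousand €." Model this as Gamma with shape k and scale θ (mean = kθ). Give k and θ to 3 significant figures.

For Gamma(k, scale θ): mean = kθ, variance = kθ², so CV = 1/√k.
CV = SD/mean = 290/462 = 0.6277, hence k = 1/CV² = 2.54.
Then θ = mean/k = 462/2.54 = 182.

k ≈ 2.54, θ ≈ 182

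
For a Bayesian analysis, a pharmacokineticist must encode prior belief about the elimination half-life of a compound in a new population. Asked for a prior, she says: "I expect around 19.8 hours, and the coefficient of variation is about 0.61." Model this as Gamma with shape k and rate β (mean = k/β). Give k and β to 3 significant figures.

For Gamma(k, rate β): mean = k/β, variance = k/β², so CV = 1/√k.
CV = 0.61, hence k = 1/CV² = 2.69.
Then β = k/mean = 2.69/19.8 = 0.136.

k ≈ 2.69, β ≈ 0.136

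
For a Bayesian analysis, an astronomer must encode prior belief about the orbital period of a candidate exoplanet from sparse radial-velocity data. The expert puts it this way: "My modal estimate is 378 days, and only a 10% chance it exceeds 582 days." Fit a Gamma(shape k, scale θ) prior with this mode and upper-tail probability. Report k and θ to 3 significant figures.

Gamma(k,θ) with k>1 has mode (k−1)θ, so θ = 378/(k−1).
Need P(X < 582) = 0.9 with θ tied to k this way. Start at k = 2, θ = 378: P(X<582) ≈ 0.455.
Too low — raise k to concentrate. Iterating converges to k ≈ 11.
Then θ = 378/(11−1) ≈ 37.7.

k ≈ 11, θ ≈ 37.7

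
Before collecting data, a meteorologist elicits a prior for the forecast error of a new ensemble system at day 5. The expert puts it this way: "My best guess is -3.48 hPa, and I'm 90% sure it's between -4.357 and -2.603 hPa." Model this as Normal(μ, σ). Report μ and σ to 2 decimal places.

μ = -3.48, σ = 0.53

A symmetric 90% interval runs μ ± z·σ with z = 1.645.
Half-width = 0.877, so σ = 0.877/1.645 = 0.53.
μ is the stated best guess, -3.48.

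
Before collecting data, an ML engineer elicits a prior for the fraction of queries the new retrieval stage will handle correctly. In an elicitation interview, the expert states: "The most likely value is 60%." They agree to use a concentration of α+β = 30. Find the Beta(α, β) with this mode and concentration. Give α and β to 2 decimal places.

α = 17.80, β = 12.20

For α,β > 1 the Beta mode is (α−1)/(α+β−2). With α+β = 30, the mode is (α−1)/28.
Set (α−1)/28 = 0.6 → α = 1 + 0.6·28 = 17.80.
β = 30 − α = 12.20.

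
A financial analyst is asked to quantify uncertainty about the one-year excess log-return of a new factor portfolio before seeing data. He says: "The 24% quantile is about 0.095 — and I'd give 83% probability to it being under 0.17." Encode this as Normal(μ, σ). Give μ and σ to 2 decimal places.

The p-quantile of Normal(μ,σ) is μ + z_p·σ, with z_{0.24} = -0.7063 and z_{0.83} = 0.9542.
Eliminate σ: μ = (z₂·x₁ − z₁·x₂)/(z₂ − z₁) = (0.9542·0.095 − (-0.7063)·0.17)/1.66 = 0.13.
Then σ = (x₂ − x₁)/(z₂ − z₁) = (0.17 − 0.095)/1.66 = 0.05.

μ = 0.13, σ = 0.05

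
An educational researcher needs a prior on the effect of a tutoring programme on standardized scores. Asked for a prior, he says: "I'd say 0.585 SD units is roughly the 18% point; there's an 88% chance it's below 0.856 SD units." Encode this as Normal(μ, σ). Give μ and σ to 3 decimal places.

For Normal(μ,σ), the p-quantile is μ + z_p·σ. Here z_{0.18} = -0.9154, z_{0.88} = 1.175.
So 0.585 = μ − 0.9154σ and 0.856 = μ + 1.175σ.
Subtracting: σ = (0.856 − 0.585)/(1.175 − (-0.9154)) = 0.130.
Then μ = 0.585 − (-0.9154)·0.130 = 0.704.

μ = 0.704, σ = 0.130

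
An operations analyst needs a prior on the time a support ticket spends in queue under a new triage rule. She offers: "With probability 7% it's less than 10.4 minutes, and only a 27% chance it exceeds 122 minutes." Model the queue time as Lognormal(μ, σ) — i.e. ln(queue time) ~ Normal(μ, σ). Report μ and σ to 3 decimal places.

μ ≈ 4.082, σ ≈ 1.179

If T ~ Lognormal(μ,σ) then ln T ~ Normal(μ,σ), so the p-quantile of ln T is μ + z_p·σ.
ln(10.4) = 2.342 and ln(122) = 4.804; z_{0.07} = -1.476, z_{0.73} = 0.6128.
σ = (4.804 − 2.342)/(0.6128 − (-1.476)) = 1.179.
μ = 2.342 − (-1.476)·1.179 = 4.082.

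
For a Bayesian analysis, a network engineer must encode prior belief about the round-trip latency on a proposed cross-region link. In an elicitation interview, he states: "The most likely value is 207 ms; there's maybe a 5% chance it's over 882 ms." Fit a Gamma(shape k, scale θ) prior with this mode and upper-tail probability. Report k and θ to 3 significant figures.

Gamma(k,θ) with k>1 has mode (k−1)θ, so θ = 207/(k−1).
Need P(X < 882) = 0.95 with θ tied to k this way. Start at k = 2, θ = 207: P(X<882) ≈ 0.926.
Too low — raise k to concentrate. Iterating converges to k ≈ 2.18.
Then θ = 207/(2.18−1) ≈ 175.

k ≈ 2.18, θ ≈ 175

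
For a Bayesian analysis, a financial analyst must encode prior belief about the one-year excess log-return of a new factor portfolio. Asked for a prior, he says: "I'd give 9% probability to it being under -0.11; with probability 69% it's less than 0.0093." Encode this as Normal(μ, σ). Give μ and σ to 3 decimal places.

For Normal(μ,σ), the p-quantile is μ + z_p·σ. Here z_{0.09} = -1.341, z_{0.69} = 0.4959.
So -0.11 = μ − 1.341σ and 0.0093 = μ + 0.4959σ.
Subtracting: σ = (0.0093 − -0.11)/(0.4959 − (-1.341)) = 0.065.
Then μ = -0.11 − (-1.341)·0.065 = -0.023.

μ = -0.023, σ = 0.065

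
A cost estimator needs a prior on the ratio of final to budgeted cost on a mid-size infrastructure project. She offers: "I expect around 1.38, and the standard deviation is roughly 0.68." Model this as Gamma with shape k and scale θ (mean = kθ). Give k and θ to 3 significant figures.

For Gamma(k, scale θ): mean = kθ, variance = kθ², so CV = 1/√k.
CV = SD/mean = 0.68/1.38 = 0.4928, hence k = 1/CV² = 4.12.
Then θ = mean/k = 1.38/4.12 = 0.335.

k ≈ 4.12, θ ≈ 0.335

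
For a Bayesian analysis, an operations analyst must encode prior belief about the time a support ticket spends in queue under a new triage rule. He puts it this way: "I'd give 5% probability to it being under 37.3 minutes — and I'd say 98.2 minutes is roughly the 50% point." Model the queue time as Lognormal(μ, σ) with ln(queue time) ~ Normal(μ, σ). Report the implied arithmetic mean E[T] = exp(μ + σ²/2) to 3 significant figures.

E[T] ≈ 117 minutes

If T ~ Lognormal(μ,σ) then ln T ~ Normal(μ,σ), so the p-quantile of ln T is μ + z_p·σ.
ln(37.3) = 3.619 and ln(98.2) = 4.587; z_{0.05} = -1.645, z_{0.5} = 0.
σ = (4.587 − 3.619)/(0 − (-1.645)) = 0.589.
μ = 3.619 − (-1.645)·0.589 = 4.587.
E[T] = exp(μ + σ²/2) = exp(4.587 + 0.1732) = 117 minutes.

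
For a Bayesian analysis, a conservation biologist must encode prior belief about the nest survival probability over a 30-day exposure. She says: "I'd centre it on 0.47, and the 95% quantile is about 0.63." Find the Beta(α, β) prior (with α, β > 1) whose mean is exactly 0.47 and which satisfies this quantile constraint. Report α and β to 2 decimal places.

α ≈ 12.17, β ≈ 13.72

With mean 0.47 fixed, write α = 0.47s, β = 0.53s where s = α+β.
Need P(θ < 0.63) = 0.95 under Beta(0.47s, 0.53s). Normal approximation: (q−m)/√(m(1−m)/s) ≈ z_{0.95} = 1.64, so s ≈ 0.47·0.53·(1.64)²/(0.63−0.47)² = 26.3.
At s = 26.3: P(θ<0.63) ≈ 0.951. Adjusting to match 0.95 gives s ≈ 25.88.
So α = 0.47·25.88 ≈ 12.17, β = 0.53·25.88 ≈ 13.72.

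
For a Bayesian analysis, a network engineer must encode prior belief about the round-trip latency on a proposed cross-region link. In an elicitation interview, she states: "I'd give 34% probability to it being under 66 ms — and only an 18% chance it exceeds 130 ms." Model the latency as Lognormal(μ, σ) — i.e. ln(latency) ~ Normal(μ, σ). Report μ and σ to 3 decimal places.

μ ≈ 4.400, σ ≈ 0.511

If T ~ Lognormal(μ,σ) then ln T ~ Normal(μ,σ), so the p-quantile of ln T is μ + z_p·σ.
ln(66) = 4.19 and ln(130) = 4.868; z_{0.34} = -0.4125, z_{0.82} = 0.9154.
σ = (4.868 − 4.19)/(0.9154 − (-0.4125)) = 0.511.
μ = 4.19 − (-0.4125)·0.511 = 4.400.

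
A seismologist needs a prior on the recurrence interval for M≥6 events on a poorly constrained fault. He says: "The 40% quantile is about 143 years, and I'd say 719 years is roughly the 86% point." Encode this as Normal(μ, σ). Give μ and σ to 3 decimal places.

The p-quantile of Normal(μ,σ) is μ + z_p·σ, with z_{0.4} = -0.2533 and z_{0.86} = 1.08.
Eliminate σ: μ = (z₂·x₁ − z₁·x₂)/(z₂ − z₁) = (1.08·143 − (-0.2533)·719)/1.334 = 252.419.
Then σ = (x₂ − x₁)/(z₂ − z₁) = (719 − 143)/1.334 = 431.892.

μ = 252.419, σ = 431.892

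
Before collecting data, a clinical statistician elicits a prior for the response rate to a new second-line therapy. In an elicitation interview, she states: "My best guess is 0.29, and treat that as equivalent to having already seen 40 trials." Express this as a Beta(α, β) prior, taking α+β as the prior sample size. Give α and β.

α = 11.6, β = 28.4

Under the effective-sample-size interpretation, Beta(α, β) has prior mean α/(α+β) and prior sample size α+β.
So α+β = 40 and α/(α+β) = 0.29, giving α = 0.29·40 = 11.6 and β = 40 − 11.6 = 28.4.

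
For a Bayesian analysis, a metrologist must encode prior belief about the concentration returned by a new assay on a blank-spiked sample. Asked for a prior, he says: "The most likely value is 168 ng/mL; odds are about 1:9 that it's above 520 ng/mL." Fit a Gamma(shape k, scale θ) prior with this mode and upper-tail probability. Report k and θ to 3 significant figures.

Gamma(k,θ) with k>1 has mode (k−1)θ, so θ = 168/(k−1).
Need P(X < 520) = 0.9 with θ tied to k this way. Start at k = 2, θ = 168: P(X<520) ≈ 0.815.
Too low — raise k to concentrate. Iterating converges to k ≈ 2.49.
Then θ = 168/(2.49−1) ≈ 113.

k ≈ 2.49, θ ≈ 113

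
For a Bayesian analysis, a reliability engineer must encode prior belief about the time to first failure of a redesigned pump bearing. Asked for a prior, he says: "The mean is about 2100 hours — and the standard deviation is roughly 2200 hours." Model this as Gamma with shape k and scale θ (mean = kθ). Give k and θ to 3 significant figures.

k ≈ 0.911, θ ≈ 2300

For Gamma(k, scale θ): mean = kθ, variance = kθ², so CV = 1/√k.
CV = SD/mean = 2200/2100 = 1.048, hence k = 1/CV² = 0.911.
Then θ = mean/k = 2100/0.911 = 2300.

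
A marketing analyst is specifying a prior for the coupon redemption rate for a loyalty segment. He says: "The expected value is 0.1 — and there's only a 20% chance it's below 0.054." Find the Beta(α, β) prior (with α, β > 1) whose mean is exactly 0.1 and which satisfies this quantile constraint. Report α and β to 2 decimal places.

With mean 0.1 fixed, write α = 0.1s, β = 0.9s where s = α+β.
Need P(θ < 0.054) = 0.2 under Beta(0.1s, 0.9s). Normal approximation: (q−m)/√(m(1−m)/s) ≈ z_{0.2} = -0.842, so s ≈ 0.1·0.9·(-0.842)²/(0.054−0.1)² = 30.1.
At s = 30.1: P(θ<0.054) ≈ 0.204. Adjusting to match 0.2 gives s ≈ 30.85.
So α = 0.1·30.85 ≈ 3.09, β = 0.9·30.85 ≈ 27.77.

α ≈ 3.09, β ≈ 27.77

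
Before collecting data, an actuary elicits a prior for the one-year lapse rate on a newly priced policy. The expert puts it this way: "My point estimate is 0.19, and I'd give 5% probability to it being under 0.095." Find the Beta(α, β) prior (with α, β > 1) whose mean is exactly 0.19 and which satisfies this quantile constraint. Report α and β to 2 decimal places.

With mean 0.19 fixed, write α = 0.19s, β = 0.81s where s = α+β.
Need P(θ < 0.095) = 0.05 under Beta(0.19s, 0.81s). Normal approximation: (q−m)/√(m(1−m)/s) ≈ z_{0.05} = -1.64, so s ≈ 0.19·0.81·(-1.64)²/(0.095−0.19)² = 46.1.
At s = 46.1: P(θ<0.095) ≈ 0.030. Adjusting to match 0.05 gives s ≈ 36.45.
So α = 0.19·36.45 ≈ 6.93, β = 0.81·36.45 ≈ 29.53.

α ≈ 6.93, β ≈ 29.53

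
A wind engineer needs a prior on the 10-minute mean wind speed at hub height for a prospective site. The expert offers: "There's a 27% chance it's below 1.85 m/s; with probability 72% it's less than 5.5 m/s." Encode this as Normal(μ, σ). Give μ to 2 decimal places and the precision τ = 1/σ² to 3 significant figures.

μ = 3.72, τ = 0.107

The p-quantile of Normal(μ,σ) is μ + z_p·σ, with z_{0.27} = -0.6128 and z_{0.72} = 0.5828.
Eliminate σ: μ = (z₂·x₁ − z₁·x₂)/(z₂ − z₁) = (0.5828·1.85 − (-0.6128)·5.5)/1.196 = 3.72.
Then σ = (x₂ − x₁)/(z₂ − z₁) = (5.5 − 1.85)/1.196 = 3.05.
Precision τ = 1/σ² = 1/3.053² = 0.107.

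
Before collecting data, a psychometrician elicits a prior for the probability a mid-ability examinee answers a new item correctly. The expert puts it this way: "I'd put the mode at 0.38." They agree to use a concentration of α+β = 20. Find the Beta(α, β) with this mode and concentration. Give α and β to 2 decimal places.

For α,β > 1 the Beta mode is (α−1)/(α+β−2). With α+β = 20, the mode is (α−1)/18.
Set (α−1)/18 = 0.38 → α = 1 + 0.38·18 = 7.84.
β = 20 − α = 12.16.

α = 7.84, β = 12.16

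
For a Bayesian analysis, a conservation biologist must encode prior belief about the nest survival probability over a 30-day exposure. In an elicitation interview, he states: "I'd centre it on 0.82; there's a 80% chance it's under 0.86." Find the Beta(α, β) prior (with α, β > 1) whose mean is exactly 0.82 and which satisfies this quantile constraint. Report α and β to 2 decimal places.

α ≈ 55.38, β ≈ 12.16

With mean 0.82 fixed, write α = 0.82s, β = 0.18s where s = α+β.
Need P(θ < 0.86) = 0.8 under Beta(0.82s, 0.18s). Normal approximation: (q−m)/√(m(1−m)/s) ≈ z_{0.8} = 0.842, so s ≈ 0.82·0.18·(0.842)²/(0.86−0.82)² = 65.3.
At s = 65.3: P(θ<0.86) ≈ 0.795. Adjusting to match 0.8 gives s ≈ 67.53.
So α = 0.82·67.53 ≈ 55.38, β = 0.18·67.53 ≈ 12.16.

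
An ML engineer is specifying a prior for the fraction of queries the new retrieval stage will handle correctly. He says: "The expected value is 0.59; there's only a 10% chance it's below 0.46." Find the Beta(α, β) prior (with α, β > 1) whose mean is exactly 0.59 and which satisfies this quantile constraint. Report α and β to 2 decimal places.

With mean 0.59 fixed, write α = 0.59s, β = 0.41s where s = α+β.
Need P(θ < 0.46) = 0.1 under Beta(0.59s, 0.41s). Normal approximation: (q−m)/√(m(1−m)/s) ≈ z_{0.1} = -1.28, so s ≈ 0.59·0.41·(-1.28)²/(0.46−0.59)² = 23.5.
At s = 23.5: P(θ<0.46) ≈ 0.101. Adjusting to match 0.1 gives s ≈ 23.76.
So α = 0.59·23.76 ≈ 14.02, β = 0.41·23.76 ≈ 9.74.

α ≈ 14.02, β ≈ 9.74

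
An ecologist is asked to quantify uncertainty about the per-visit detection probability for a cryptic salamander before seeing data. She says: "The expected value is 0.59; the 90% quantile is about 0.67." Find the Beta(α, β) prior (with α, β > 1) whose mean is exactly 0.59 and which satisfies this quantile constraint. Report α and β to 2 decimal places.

With mean 0.59 fixed, write α = 0.59s, β = 0.41s where s = α+β.
Need P(θ < 0.67) = 0.9 under Beta(0.59s, 0.41s). Normal approximation: (q−m)/√(m(1−m)/s) ≈ z_{0.9} = 1.28, so s ≈ 0.59·0.41·(1.28)²/(0.67−0.59)² = 62.1.
At s = 62.1: P(θ<0.67) ≈ 0.903. Adjusting to match 0.9 gives s ≈ 60.71.
So α = 0.59·60.71 ≈ 35.82, β = 0.41·60.71 ≈ 24.89.

α ≈ 35.82, β ≈ 24.89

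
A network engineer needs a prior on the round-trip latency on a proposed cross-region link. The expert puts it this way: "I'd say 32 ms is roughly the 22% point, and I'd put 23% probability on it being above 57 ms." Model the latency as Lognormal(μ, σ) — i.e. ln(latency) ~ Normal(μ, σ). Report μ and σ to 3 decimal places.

μ ≈ 3.761, σ ≈ 0.382

If T ~ Lognormal(μ,σ) then ln T ~ Normal(μ,σ), so the p-quantile of ln T is μ + z_p·σ.
ln(32) = 3.466 and ln(57) = 4.043; z_{0.22} = -0.7722, z_{0.77} = 0.7388.
σ = (4.043 − 3.466)/(0.7388 − (-0.7722)) = 0.382.
μ = 3.466 − (-0.7722)·0.382 = 3.761.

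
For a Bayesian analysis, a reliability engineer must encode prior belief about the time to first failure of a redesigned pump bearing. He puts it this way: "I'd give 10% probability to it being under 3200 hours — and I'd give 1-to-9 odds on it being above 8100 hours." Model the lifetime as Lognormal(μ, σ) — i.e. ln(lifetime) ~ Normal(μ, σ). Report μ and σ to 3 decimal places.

If T ~ Lognormal(μ,σ) then ln T ~ Normal(μ,σ), so the p-quantile of ln T is μ + z_p·σ.
ln(3200) = 8.071 and ln(8100) = 9; z_{0.1} = -1.282, z_{0.9} = 1.282.
σ = (9 − 8.071)/(1.282 − (-1.282)) = 0.362.
μ = 8.071 − (-1.282)·0.362 = 8.535.

μ ≈ 8.535, σ ≈ 0.362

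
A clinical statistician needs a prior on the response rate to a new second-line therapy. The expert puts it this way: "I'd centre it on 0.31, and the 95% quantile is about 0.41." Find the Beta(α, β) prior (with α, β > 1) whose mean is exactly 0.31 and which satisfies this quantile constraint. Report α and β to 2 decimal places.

α ≈ 18.97, β ≈ 42.22

With mean 0.31 fixed, write α = 0.31s, β = 0.69s where s = α+β.
Need P(θ < 0.41) = 0.95 under Beta(0.31s, 0.69s). Normal approximation: (q−m)/√(m(1−m)/s) ≈ z_{0.95} = 1.64, so s ≈ 0.31·0.69·(1.64)²/(0.41−0.31)² = 57.9.
At s = 57.9: P(θ<0.41) ≈ 0.945. Adjusting to match 0.95 gives s ≈ 61.19.
So α = 0.31·61.19 ≈ 18.97, β = 0.69·61.19 ≈ 42.22.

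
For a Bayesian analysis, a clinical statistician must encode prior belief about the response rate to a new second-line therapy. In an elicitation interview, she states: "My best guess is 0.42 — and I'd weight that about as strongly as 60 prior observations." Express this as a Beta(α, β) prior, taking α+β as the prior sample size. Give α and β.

α = 25.2, β = 34.8

Under the effective-sample-size interpretation, Beta(α, β) has prior mean α/(α+β) and prior sample size α+β.
So α+β = 60 and α/(α+β) = 0.42, giving α = 0.42·60 = 25.2 and β = 60 − 25.2 = 34.8.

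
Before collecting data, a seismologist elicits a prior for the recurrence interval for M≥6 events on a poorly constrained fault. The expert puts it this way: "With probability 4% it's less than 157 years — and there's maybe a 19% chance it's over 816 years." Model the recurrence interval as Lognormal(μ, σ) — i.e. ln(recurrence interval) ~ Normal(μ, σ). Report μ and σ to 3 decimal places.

If T ~ Lognormal(μ,σ) then ln T ~ Normal(μ,σ), so the p-quantile of ln T is μ + z_p·σ.
ln(157) = 5.056 and ln(816) = 6.704; z_{0.04} = -1.751, z_{0.81} = 0.8779.
σ = (6.704 − 5.056)/(0.8779 − (-1.751)) = 0.627.
μ = 5.056 − (-1.751)·0.627 = 6.154.

μ ≈ 6.154, σ ≈ 0.627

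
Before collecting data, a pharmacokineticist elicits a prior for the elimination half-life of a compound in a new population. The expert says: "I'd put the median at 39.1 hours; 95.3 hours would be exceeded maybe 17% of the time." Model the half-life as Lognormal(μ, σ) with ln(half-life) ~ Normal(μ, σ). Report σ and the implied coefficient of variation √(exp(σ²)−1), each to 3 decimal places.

σ ≈ 0.934, CV ≈ 1.179

If T ~ Lognormal(μ,σ) then ln T ~ Normal(μ,σ), so the p-quantile of ln T is μ + z_p·σ.
ln(39.1) = 3.666 and ln(95.3) = 4.557; z_{0.5} = 0, z_{0.83} = 0.9542.
σ = (4.557 − 3.666)/(0.9542 − (0)) = 0.934.
μ = 3.666 − (0)·0.934 = 3.666.
CV = √(exp(σ²)−1) = √(exp(0.8718)−1) = 1.179.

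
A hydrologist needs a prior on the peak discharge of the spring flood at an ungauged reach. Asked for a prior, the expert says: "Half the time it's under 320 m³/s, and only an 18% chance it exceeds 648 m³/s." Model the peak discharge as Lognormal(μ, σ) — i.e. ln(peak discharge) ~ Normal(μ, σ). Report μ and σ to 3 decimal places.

If T ~ Lognormal(μ,σ) then ln T ~ Normal(μ,σ), so the p-quantile of ln T is μ + z_p·σ.
ln(320) = 5.768 and ln(648) = 6.474; z_{0.5} = 0, z_{0.82} = 0.9154.
σ = (6.474 − 5.768)/(0.9154 − (0)) = 0.771.
μ = 5.768 − (0)·0.771 = 5.768.

μ ≈ 5.768, σ ≈ 0.771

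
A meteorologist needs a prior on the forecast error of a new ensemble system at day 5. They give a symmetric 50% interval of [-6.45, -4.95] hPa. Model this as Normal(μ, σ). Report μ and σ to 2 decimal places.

μ = -5.70, σ = 1.11

A symmetric 50% interval runs μ ± z·σ with z = 0.6745.
Half-width = 0.75, so σ = 0.75/0.6745 = 1.11.
μ is the interval midpoint, -5.70.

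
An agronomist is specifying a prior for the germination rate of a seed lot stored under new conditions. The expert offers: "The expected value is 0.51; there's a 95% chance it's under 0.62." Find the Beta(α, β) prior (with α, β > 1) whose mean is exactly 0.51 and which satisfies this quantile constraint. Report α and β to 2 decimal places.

With mean 0.51 fixed, write α = 0.51s, β = 0.49s where s = α+β.
Need P(θ < 0.62) = 0.95 under Beta(0.51s, 0.49s). Normal approximation: (q−m)/√(m(1−m)/s) ≈ z_{0.95} = 1.64, so s ≈ 0.51·0.49·(1.64)²/(0.62−0.51)² = 55.9.
At s = 55.9: P(θ<0.62) ≈ 0.952. Adjusting to match 0.95 gives s ≈ 54.80.
So α = 0.51·54.80 ≈ 27.95, β = 0.49·54.80 ≈ 26.85.

α ≈ 27.95, β ≈ 26.85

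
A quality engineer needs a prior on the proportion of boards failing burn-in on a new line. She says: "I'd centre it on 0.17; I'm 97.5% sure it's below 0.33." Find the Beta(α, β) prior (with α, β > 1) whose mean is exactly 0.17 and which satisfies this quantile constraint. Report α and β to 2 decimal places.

α ≈ 4.57, β ≈ 22.32

With mean 0.17 fixed, write α = 0.17s, β = 0.83s where s = α+β.
Need P(θ < 0.33) = 0.975 under Beta(0.17s, 0.83s). Normal approximation: (q−m)/√(m(1−m)/s) ≈ z_{0.975} = 1.96, so s ≈ 0.17·0.83·(1.96)²/(0.33−0.17)² = 21.2.
At s = 21.2: P(θ<0.33) ≈ 0.961. Adjusting to match 0.975 gives s ≈ 26.90.
So α = 0.17·26.90 ≈ 4.57, β = 0.83·26.90 ≈ 22.32.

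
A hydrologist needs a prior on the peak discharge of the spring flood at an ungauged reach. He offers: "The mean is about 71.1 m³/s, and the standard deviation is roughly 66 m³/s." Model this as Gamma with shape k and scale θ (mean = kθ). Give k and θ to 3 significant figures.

For Gamma(k, scale θ): mean = kθ, variance = kθ², so CV = 1/√k.
CV = SD/mean = 66/71.1 = 0.9283, hence k = 1/CV² = 1.16.
Then θ = mean/k = 71.1/1.16 = 61.3.

k ≈ 1.16, θ ≈ 61.3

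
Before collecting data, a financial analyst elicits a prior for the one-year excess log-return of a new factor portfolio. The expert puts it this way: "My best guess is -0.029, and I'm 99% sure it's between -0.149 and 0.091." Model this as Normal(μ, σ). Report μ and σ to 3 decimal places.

μ = -0.029, σ = 0.047

A symmetric 99% interval runs μ ± z·σ with z = 2.576.
Half-width = 0.12, so σ = 0.12/2.576 = 0.047.
μ is the stated best guess, -0.029.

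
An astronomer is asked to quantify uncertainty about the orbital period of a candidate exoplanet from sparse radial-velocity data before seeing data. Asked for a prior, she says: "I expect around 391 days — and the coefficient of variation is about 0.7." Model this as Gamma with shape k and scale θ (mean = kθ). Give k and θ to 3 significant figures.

For Gamma(k, scale θ): mean = kθ, variance = kθ², so CV = 1/√k.
CV = 0.7, hence k = 1/CV² = 2.04.
Then θ = mean/k = 391/2.04 = 192.

k ≈ 2.04, θ ≈ 192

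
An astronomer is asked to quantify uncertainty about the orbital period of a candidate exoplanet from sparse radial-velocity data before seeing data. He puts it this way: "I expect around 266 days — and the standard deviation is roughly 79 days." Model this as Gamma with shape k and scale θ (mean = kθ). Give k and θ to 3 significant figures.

k ≈ 11.3, θ ≈ 23.5

For Gamma(k, scale θ): mean = kθ, variance = kθ², so CV = 1/√k.
CV = SD/mean = 79/266 = 0.297, hence k = 1/CV² = 11.3.
Then θ = mean/k = 266/11.3 = 23.5.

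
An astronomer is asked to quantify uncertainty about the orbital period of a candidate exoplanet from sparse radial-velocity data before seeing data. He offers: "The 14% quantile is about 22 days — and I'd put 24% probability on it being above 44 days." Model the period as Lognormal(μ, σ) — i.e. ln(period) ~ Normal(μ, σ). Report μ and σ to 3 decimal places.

If T ~ Lognormal(μ,σ) then ln T ~ Normal(μ,σ), so the p-quantile of ln T is μ + z_p·σ.
ln(22) = 3.091 and ln(44) = 3.784; z_{0.14} = -1.08, z_{0.76} = 0.7063.
σ = (3.784 − 3.091)/(0.7063 − (-1.08)) = 0.388.
μ = 3.091 − (-1.08)·0.388 = 3.510.

μ ≈ 3.510, σ ≈ 0.388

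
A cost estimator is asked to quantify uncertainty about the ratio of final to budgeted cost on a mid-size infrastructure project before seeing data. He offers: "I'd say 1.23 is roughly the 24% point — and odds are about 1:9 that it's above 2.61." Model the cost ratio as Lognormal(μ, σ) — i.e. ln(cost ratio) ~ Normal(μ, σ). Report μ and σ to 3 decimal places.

If T ~ Lognormal(μ,σ) then ln T ~ Normal(μ,σ), so the p-quantile of ln T is μ + z_p·σ.
ln(1.23) = 0.207 and ln(2.61) = 0.9594; z_{0.24} = -0.7063, z_{0.9} = 1.282.
σ = (0.9594 − 0.207)/(1.282 − (-0.7063)) = 0.378.
μ = 0.207 − (-0.7063)·0.378 = 0.474.

μ ≈ 0.474, σ ≈ 0.378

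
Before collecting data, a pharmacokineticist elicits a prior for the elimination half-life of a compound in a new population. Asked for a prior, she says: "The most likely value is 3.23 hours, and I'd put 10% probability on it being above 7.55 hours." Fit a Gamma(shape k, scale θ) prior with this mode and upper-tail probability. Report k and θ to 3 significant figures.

k ≈ 3.67, θ ≈ 1.21

Gamma(k,θ) with k>1 has mode (k−1)θ, so θ = 3.23/(k−1).
Need P(X < 7.55) = 0.9 with θ tied to k this way. Start at k = 2, θ = 3.23: P(X<7.55) ≈ 0.678.
Too low — raise k to concentrate. Iterating converges to k ≈ 3.67.
Then θ = 3.23/(3.67−1) ≈ 1.21.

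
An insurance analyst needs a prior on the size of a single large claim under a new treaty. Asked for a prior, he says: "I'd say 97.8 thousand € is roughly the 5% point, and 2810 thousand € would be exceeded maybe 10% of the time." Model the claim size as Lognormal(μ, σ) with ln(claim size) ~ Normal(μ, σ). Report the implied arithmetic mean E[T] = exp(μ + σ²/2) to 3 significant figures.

E[T] ≈ 1250 thousand €

If T ~ Lognormal(μ,σ) then ln T ~ Normal(μ,σ), so the p-quantile of ln T is μ + z_p·σ.
ln(97.8) = 4.583 and ln(2810) = 7.941; z_{0.05} = -1.645, z_{0.9} = 1.282.
σ = (7.941 − 4.583)/(1.282 − (-1.645)) = 1.147.
μ = 4.583 − (-1.645)·1.147 = 6.470.
E[T] = exp(μ + σ²/2) = exp(6.470 + 0.6584) = 1250 thousand €.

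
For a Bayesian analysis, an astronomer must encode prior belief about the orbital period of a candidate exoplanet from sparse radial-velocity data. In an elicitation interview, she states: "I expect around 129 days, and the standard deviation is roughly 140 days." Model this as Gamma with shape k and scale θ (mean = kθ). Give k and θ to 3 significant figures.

k ≈ 0.849, θ ≈ 152

For Gamma(k, scale θ): mean = kθ, variance = kθ², so CV = 1/√k.
CV = SD/mean = 140/129 = 1.085, hence k = 1/CV² = 0.849.
Then θ = mean/k = 129/0.849 = 152.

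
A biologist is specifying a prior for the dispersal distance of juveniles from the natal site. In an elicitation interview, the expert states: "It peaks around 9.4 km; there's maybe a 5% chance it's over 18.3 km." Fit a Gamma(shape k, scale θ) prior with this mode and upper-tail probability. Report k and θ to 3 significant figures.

k ≈ 7.26, θ ≈ 1.5

Gamma(k,θ) with k>1 has mode (k−1)θ, so θ = 9.4/(k−1).
Need P(X < 18.3) = 0.95 with θ tied to k this way. Start at k = 2, θ = 9.4: P(X<18.3) ≈ 0.579.
Too low — raise k to concentrate. Iterating converges to k ≈ 7.26.
Then θ = 9.4/(7.26−1) ≈ 1.5.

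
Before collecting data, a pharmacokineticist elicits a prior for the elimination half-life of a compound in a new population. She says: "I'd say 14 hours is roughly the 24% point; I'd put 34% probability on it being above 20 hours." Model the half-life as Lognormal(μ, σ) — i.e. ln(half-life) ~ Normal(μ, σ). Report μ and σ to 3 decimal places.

If T ~ Lognormal(μ,σ) then ln T ~ Normal(μ,σ), so the p-quantile of ln T is μ + z_p·σ.
ln(14) = 2.639 and ln(20) = 2.996; z_{0.24} = -0.7063, z_{0.66} = 0.4125.
σ = (2.996 − 2.639)/(0.4125 − (-0.7063)) = 0.319.
μ = 2.639 − (-0.7063)·0.319 = 2.864.

μ ≈ 2.864, σ ≈ 0.319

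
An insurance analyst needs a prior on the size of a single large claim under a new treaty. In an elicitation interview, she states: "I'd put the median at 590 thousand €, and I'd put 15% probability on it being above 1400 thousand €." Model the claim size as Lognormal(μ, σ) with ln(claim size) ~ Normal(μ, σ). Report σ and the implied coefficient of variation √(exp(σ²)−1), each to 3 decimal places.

σ ≈ 0.834, CV ≈ 1.002

If T ~ Lognormal(μ,σ) then ln T ~ Normal(μ,σ), so the p-quantile of ln T is μ + z_p·σ.
ln(590) = 6.38 and ln(1400) = 7.244; z_{0.5} = 0, z_{0.85} = 1.036.
σ = (7.244 − 6.38)/(1.036 − (0)) = 0.834.
μ = 6.38 − (0)·0.834 = 6.380.
CV = √(exp(σ²)−1) = √(exp(0.6951)−1) = 1.002.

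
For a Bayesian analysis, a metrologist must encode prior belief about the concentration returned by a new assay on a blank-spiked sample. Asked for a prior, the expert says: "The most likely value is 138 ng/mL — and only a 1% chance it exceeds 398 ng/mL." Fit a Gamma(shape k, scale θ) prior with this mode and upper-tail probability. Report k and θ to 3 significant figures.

k ≈ 5.05, θ ≈ 34.1

Gamma(k,θ) with k>1 has mode (k−1)θ, so θ = 138/(k−1).
Need P(X < 398) = 0.99 with θ tied to k this way. Start at k = 2, θ = 138: P(X<398) ≈ 0.783.
Too low — raise k to concentrate. Iterating converges to k ≈ 5.05.
Then θ = 138/(5.05−1) ≈ 34.1.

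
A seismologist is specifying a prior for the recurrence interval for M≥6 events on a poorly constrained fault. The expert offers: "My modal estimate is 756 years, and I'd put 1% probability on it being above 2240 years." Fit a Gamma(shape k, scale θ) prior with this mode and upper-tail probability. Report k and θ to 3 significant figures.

Gamma(k,θ) with k>1 has mode (k−1)θ, so θ = 756/(k−1).
Need P(X < 2240) = 0.99 with θ tied to k this way. Start at k = 2, θ = 756: P(X<2240) ≈ 0.795.
Too low — raise k to concentrate. Iterating converges to k ≈ 4.83.
Then θ = 756/(4.83−1) ≈ 198.

k ≈ 4.83, θ ≈ 198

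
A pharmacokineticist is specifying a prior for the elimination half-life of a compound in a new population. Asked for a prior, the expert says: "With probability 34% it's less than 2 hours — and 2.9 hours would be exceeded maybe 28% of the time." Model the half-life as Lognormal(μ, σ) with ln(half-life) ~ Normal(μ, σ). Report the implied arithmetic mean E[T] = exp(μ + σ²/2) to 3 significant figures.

If T ~ Lognormal(μ,σ) then ln T ~ Normal(μ,σ), so the p-quantile of ln T is μ + z_p·σ.
ln(2) = 0.6931 and ln(2.9) = 1.065; z_{0.34} = -0.4125, z_{0.72} = 0.5828.
σ = (1.065 − 0.6931)/(0.5828 − (-0.4125)) = 0.373.
μ = 0.6931 − (-0.4125)·0.373 = 0.847.
E[T] = exp(μ + σ²/2) = exp(0.847 + 0.0697) = 2.5 hours.

E[T] ≈ 2.5 hours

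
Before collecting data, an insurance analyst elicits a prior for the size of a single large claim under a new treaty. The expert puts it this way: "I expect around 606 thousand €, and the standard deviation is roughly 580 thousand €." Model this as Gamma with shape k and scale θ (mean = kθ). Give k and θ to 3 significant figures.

For Gamma(k, scale θ): mean = kθ, variance = kθ², so CV = 1/√k.
CV = SD/mean = 580/606 = 0.9571, hence k = 1/CV² = 1.09.
Then θ = mean/k = 606/1.09 = 555.

k ≈ 1.09, θ ≈ 555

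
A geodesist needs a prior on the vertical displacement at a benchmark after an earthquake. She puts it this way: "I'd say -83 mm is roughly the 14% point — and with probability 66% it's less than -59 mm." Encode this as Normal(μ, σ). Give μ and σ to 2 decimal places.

For Normal(μ,σ), the p-quantile is μ + z_p·σ. Here z_{0.14} = -1.08, z_{0.66} = 0.4125.
So -83 = μ − 1.08σ and -59 = μ + 0.4125σ.
Subtracting: σ = (-59 − -83)/(0.4125 − (-1.08)) = 16.08.
Then μ = -83 − (-1.08)·16.08 = -65.63.

μ = -65.63, σ = 16.08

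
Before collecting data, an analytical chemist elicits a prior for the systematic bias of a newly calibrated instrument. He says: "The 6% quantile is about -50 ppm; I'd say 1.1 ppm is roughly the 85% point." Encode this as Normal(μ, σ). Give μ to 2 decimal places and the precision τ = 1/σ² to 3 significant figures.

For Normal(μ,σ), the p-quantile is μ + z_p·σ. Here z_{0.06} = -1.555, z_{0.85} = 1.036.
So -50 = μ − 1.555σ and 1.1 = μ + 1.036σ.
Subtracting: σ = (1.1 − -50)/(1.036 − (-1.555)) = 19.72.
Then μ = -50 − (-1.555)·19.72 = -19.34.
Precision τ = 1/σ² = 1/19.72² = 0.00257.

μ = -19.34, τ = 0.00257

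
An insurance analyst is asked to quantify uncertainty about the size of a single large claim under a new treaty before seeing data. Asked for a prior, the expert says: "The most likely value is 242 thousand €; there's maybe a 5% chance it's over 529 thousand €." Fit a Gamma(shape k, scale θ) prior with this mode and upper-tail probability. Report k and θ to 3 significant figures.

Gamma(k,θ) with k>1 has mode (k−1)θ, so θ = 242/(k−1).
Need P(X < 529) = 0.95 with θ tied to k this way. Start at k = 2, θ = 242: P(X<529) ≈ 0.642.
Too low — raise k to concentrate. Iterating converges to k ≈ 5.5.
Then θ = 242/(5.5−1) ≈ 53.8.

k ≈ 5.5, θ ≈ 53.8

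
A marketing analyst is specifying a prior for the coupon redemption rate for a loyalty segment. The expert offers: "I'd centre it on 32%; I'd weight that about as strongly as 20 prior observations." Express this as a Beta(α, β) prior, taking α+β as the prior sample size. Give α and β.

α = 6.4, β = 13.6

Under the effective-sample-size interpretation, Beta(α, β) has prior mean α/(α+β) and prior sample size α+β.
So α+β = 20 and α/(α+β) = 0.32, giving α = 0.32·20 = 6.4 and β = 20 − 6.4 = 13.6.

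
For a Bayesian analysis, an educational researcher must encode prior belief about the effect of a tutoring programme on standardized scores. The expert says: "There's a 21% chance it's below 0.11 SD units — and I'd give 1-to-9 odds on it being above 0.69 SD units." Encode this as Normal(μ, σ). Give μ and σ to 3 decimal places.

μ = 0.334, σ = 0.278

The p-quantile of Normal(μ,σ) is μ + z_p·σ, with z_{0.21} = -0.8064 and z_{0.9} = 1.282.
Eliminate σ: μ = (z₂·x₁ − z₁·x₂)/(z₂ − z₁) = (1.282·0.11 − (-0.8064)·0.69)/2.088 = 0.334.
Then σ = (x₂ − x₁)/(z₂ − z₁) = (0.69 − 0.11)/2.088 = 0.278.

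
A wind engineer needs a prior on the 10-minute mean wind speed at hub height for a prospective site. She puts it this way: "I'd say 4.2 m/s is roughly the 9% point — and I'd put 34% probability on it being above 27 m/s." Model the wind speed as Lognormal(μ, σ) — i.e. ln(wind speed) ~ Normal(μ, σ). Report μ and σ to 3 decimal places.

μ ≈ 2.858, σ ≈ 1.061

If T ~ Lognormal(μ,σ) then ln T ~ Normal(μ,σ), so the p-quantile of ln T is μ + z_p·σ.
ln(4.2) = 1.435 and ln(27) = 3.296; z_{0.09} = -1.341, z_{0.66} = 0.4125.
σ = (3.296 − 1.435)/(0.4125 − (-1.341)) = 1.061.
μ = 1.435 − (-1.341)·1.061 = 2.858.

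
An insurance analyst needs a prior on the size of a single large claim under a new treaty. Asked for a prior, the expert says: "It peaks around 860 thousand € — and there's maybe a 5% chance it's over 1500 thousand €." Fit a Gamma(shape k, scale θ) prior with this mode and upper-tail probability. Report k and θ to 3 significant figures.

k ≈ 10, θ ≈ 95.4

Gamma(k,θ) with k>1 has mode (k−1)θ, so θ = 860/(k−1).
Need P(X < 1500) = 0.95 with θ tied to k this way. Start at k = 2, θ = 860: P(X<1500) ≈ 0.520.
Too low — raise k to concentrate. Iterating converges to k ≈ 10.
Then θ = 860/(10−1) ≈ 95.4.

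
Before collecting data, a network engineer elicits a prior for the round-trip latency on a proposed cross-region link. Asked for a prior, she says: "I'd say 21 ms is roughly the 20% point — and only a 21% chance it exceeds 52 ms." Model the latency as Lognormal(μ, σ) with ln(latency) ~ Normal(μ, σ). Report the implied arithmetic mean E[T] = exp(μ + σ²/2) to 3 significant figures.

If T ~ Lognormal(μ,σ) then ln T ~ Normal(μ,σ), so the p-quantile of ln T is μ + z_p·σ.
ln(21) = 3.045 and ln(52) = 3.951; z_{0.2} = -0.8416, z_{0.79} = 0.8064.
σ = (3.951 − 3.045)/(0.8064 − (-0.8416)) = 0.550.
μ = 3.045 − (-0.8416)·0.550 = 3.508.
E[T] = exp(μ + σ²/2) = exp(3.508 + 0.1513) = 38.8 ms.

E[T] ≈ 38.8 ms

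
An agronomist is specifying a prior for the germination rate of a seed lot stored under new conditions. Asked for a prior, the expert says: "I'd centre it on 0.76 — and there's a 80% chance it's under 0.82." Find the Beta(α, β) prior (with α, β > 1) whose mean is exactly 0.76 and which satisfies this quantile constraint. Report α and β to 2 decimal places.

With mean 0.76 fixed, write α = 0.76s, β = 0.24s where s = α+β.
Need P(θ < 0.82) = 0.8 under Beta(0.76s, 0.24s). Normal approximation: (q−m)/√(m(1−m)/s) ≈ z_{0.8} = 0.842, so s ≈ 0.76·0.24·(0.842)²/(0.82−0.76)² = 35.9.
At s = 35.9: P(θ<0.82) ≈ 0.795. Adjusting to match 0.8 gives s ≈ 37.11.
So α = 0.76·37.11 ≈ 28.20, β = 0.24·37.11 ≈ 8.91.

α ≈ 28.20, β ≈ 8.91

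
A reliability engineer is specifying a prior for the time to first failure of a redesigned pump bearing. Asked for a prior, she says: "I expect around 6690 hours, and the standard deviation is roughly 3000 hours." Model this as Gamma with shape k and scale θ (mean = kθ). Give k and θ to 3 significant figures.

For Gamma(k, scale θ): mean = kθ, variance = kθ², so CV = 1/√k.
CV = SD/mean = 3000/6690 = 0.4484, hence k = 1/CV² = 4.97.
Then θ = mean/k = 6690/4.97 = 1350.

k ≈ 4.97, θ ≈ 1350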